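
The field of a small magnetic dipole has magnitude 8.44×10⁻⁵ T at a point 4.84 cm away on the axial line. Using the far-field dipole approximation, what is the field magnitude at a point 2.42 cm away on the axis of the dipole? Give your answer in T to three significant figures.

Dipole fields scale as 1/r³ in the far field; the geometry is the same at both points.
B₂ = B₁ · (r₁/r₂)³ = 8.44×10⁻⁵ · (4.84/2.42)³.
(r₁/r₂)³ = (2)³ = 8.
B₂ ≈ 6.752×10⁻⁴ T.

B ≈ 6.75×10⁻⁴ T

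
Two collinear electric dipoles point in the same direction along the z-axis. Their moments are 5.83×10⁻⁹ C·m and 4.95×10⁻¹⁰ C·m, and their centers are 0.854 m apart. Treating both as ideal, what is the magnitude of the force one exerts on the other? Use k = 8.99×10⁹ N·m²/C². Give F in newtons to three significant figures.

F ≈ 2.93×10⁻⁷ N

On-axis field of dipole 1 at distance r: E = 2kp₁/r³. Force on dipole 2 is F = p₂·dE/dr (gradient along axis).
dE/dr = −6kp₁/r⁴, so |F| = 6kp₁p₂/r⁴ (attractive for aligned moments).
F = 6(8.99×10⁹)(5.83×10⁻⁹)(4.95×10⁻¹⁰)/(0.854)⁴ = 2.927×10⁻⁷ N.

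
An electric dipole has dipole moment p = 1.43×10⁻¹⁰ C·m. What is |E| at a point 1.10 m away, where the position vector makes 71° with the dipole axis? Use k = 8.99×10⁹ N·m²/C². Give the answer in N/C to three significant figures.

At angle θ the dipole field magnitude is E = (kp/r³)·√(1 + 3cos²θ).
kp/r³ = (8.99×10⁹)(1.43×10⁻¹⁰) / (1.10)³ = 0.9659 N/C.
√(1 + 3cos²71°) = √(1 + 3·0.1060) = √1.3180 ≈ 1.1480.
E ≈ 0.9659 × 1.148 = 1.109 N/C.

E ≈ 1.11 N/C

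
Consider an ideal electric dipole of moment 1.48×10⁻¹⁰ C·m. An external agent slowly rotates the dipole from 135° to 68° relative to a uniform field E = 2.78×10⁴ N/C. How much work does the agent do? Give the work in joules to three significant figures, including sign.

W_ext = ΔU = U(θ₂) − U(θ₁) = −pE cosθ₂ − (−pE cosθ₁) = pE(cosθ₁ − cosθ₂).
W = (1.48×10⁻¹⁰)(2.78×10⁴)·(cos135° − cos68°) = (4.114×10⁻⁶)·(-1.0817) = -4.451×10⁻⁶ J.

W ≈ -4.45×10⁻⁶ J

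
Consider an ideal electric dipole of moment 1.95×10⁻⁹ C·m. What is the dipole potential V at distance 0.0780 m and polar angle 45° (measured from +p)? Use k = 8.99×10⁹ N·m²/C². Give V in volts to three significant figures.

V ≈ 2040 V

The dipole potential is V = kp cosθ / r².
V = (8.99×10⁹)(1.95×10⁻⁹)·cos45° / (0.0780)² = 2037 V.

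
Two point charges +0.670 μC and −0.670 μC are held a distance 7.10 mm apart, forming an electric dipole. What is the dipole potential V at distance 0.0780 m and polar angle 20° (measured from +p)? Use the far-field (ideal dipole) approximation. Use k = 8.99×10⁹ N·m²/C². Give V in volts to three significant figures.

V ≈ 6610 V

Dipole moment p = qd = (6.70×10⁻⁷ C)(0.00710 m) = 4.757×10⁻⁹ C·m.
The dipole potential is V = kp cosθ / r².
V = (8.99×10⁹)(4.757×10⁻⁹)·cos20° / (0.0780)² = 6605 V.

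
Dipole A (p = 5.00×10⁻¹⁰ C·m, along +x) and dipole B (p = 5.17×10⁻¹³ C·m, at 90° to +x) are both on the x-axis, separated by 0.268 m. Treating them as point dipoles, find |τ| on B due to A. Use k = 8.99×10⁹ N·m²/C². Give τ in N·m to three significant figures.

τ ≈ 2.41×10⁻¹⁰ N·m

The second dipole sits on the axis of the first, so the field there is axial: E₁ = 2kp₁/r³ along +x.
E₁ = 2(8.99×10⁹)(5.00×10⁻¹⁰)/(0.268)³ = 467.0 N/C.
Torque on the second dipole: τ = p₂ E₁ sinθ.
τ = (5.17×10⁻¹³)(467.0)·sin90° = 2.415×10⁻¹⁰ N·m.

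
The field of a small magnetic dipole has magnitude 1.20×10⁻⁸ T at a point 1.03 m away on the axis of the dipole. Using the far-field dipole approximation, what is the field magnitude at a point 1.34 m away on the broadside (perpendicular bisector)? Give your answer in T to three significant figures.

B ≈ 2.72×10⁻⁹ T

Dipole fields scale as 1/r³ in the far field.
The axial field is twice the equatorial field at the same r, so the geometry factor is 1/2.
B₂ = B₁ · (1/2) · (r₁/r₂)³ = 1.20×10⁻⁸ · 0.5 · (1.03/1.34)³.
(r₁/r₂)³ = (0.7687)³ = 0.4541.
B₂ ≈ 2.725×10⁻⁹ T.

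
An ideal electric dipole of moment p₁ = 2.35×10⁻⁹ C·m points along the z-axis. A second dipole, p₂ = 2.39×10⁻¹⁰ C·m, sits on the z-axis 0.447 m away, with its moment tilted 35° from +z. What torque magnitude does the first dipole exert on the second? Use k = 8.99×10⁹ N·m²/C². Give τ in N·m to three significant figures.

The second dipole sits on the axis of the first, so the field there is axial: E₁ = 2kp₁/r³ along +z.
E₁ = 2(8.99×10⁹)(2.35×10⁻⁹)/(0.447)³ = 473.1 N/C.
Torque on the second dipole: τ = p₂ E₁ sinθ.
τ = (2.39×10⁻¹⁰)(473.1)·sin35° = 6.485×10⁻⁸ N·m.

τ ≈ 6.49×10⁻⁸ N·m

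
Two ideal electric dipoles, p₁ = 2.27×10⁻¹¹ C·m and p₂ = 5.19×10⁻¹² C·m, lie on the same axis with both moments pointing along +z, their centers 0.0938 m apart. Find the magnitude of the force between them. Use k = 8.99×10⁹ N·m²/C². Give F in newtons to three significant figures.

On-axis field of dipole 1 at distance r: E = 2kp₁/r³. Force on dipole 2 is F = p₂·dE/dr (gradient along axis).
dE/dr = −6kp₁/r⁴, so |F| = 6kp₁p₂/r⁴ (attractive for aligned moments).
F = 6(8.99×10⁹)(2.27×10⁻¹¹)(5.19×10⁻¹²)/(0.0938)⁴ = 8.209×10⁻⁸ N.

F ≈ 8.21×10⁻⁸ N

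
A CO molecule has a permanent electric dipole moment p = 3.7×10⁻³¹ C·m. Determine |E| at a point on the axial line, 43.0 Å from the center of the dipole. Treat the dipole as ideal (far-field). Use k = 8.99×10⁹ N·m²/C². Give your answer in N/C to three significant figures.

On the dipole axis E = 2kp/r³.
E = 2·(8.99×10⁹)(3.70×10⁻³¹) / (4.30×10⁻⁹)³ = 8.367×10⁴ N/C.

E ≈ 8.37×10⁴ N/C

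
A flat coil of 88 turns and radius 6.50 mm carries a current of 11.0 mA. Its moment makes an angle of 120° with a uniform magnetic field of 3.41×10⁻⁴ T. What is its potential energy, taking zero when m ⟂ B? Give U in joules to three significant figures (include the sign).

U ≈ 2.19×10⁻⁸ J

m = NIA = NIπa² = 88·(0.0110)·π·(0.00650)² = 1.285×10⁻⁴ A·m².
U = −m·B = −mB cosθ.
U = −(1.285×10⁻⁴)(3.41×10⁻⁴)·cos120° = 2.191×10⁻⁸ J.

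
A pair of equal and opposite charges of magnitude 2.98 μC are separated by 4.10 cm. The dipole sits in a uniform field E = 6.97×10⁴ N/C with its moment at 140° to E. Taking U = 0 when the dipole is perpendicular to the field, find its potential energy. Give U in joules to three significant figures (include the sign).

U ≈ 0.00652 J

Dipole moment p = qd = (2.98×10⁻⁶ C)(0.0410 m) = 1.222×10⁻⁷ C·m.
U = −p·E = −pE cosθ.
U = −(1.222×10⁻⁷)(6.97×10⁴)·cos140° = 0.006525 J.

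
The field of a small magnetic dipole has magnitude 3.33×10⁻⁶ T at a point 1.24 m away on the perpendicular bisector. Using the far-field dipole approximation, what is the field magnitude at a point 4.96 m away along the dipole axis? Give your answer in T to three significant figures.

B ≈ 1.04×10⁻⁷ T

Dipole fields scale as 1/r³ in the far field.
The axial field is twice the equatorial field at the same r, so the geometry factor is 2/1.
B₂ = B₁ · (2/1) · (r₁/r₂)³ = 3.33×10⁻⁶ · 2 · (1.24/4.96)³.
(r₁/r₂)³ = (0.25)³ = 0.01562.
B₂ ≈ 1.041×10⁻⁷ T.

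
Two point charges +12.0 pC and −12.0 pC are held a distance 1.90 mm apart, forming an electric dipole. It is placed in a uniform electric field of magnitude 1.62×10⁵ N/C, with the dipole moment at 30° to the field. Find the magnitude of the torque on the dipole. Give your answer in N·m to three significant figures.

τ ≈ 1.85×10⁻⁹ N·m

Dipole moment p = qd = (1.20×10⁻¹¹ C)(0.00190 m) = 2.28×10⁻¹⁴ C·m.
Torque on an electric dipole: τ = pE sinθ.
τ = (2.28×10⁻¹⁴)(1.62×10⁵)·sin30° = 1.847×10⁻⁹ N·m.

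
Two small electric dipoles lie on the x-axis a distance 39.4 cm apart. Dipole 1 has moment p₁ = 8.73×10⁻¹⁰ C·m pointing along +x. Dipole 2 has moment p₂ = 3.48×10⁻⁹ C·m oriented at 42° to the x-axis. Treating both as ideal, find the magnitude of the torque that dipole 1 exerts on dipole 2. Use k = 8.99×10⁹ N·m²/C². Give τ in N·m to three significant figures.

The second dipole sits on the axis of the first, so the field there is axial: E₁ = 2kp₁/r³ along +x.
E₁ = 2(8.99×10⁹)(8.73×10⁻¹⁰)/(0.394)³ = 256.6 N/C.
Torque on the second dipole: τ = p₂ E₁ sinθ.
τ = (3.48×10⁻⁹)(256.6)·sin42° = 5.976×10⁻⁷ N·m.

τ ≈ 5.98×10⁻⁷ N·m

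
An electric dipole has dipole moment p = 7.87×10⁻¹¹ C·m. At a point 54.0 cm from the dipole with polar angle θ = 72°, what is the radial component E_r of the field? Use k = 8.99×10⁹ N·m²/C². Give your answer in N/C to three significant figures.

E_r ≈ 2.78 N/C

For a dipole, E_r = (2kp cosθ)/r³.
kp/r³ = (8.99×10⁹)(7.87×10⁻¹¹)/(0.540)³ = 4.493 N/C.
E_r = 2·4.493·cos72° = 2.777 N/C.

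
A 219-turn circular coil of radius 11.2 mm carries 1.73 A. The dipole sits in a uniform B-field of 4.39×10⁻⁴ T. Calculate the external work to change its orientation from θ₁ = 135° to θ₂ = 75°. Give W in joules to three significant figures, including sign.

m = NIA = NIπa² = 219·(1.73)·π·(0.0112)² = 0.1493 A·m².
W_ext = ΔU = −mB cosθ₂ + mB cosθ₁ = mB(cosθ₁ − cosθ₂).
W = (0.1493)(4.39×10⁻⁴)·(cos135° − cos75°) = (6.554×10⁻⁵)·(-0.9659) = -6.331×10⁻⁵ J.

W ≈ -6.33×10⁻⁵ J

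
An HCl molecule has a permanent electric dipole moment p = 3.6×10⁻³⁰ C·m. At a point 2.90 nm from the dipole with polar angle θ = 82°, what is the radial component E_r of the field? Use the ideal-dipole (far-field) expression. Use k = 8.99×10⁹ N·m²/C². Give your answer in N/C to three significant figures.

E_r ≈ 3.69×10⁵ N/C

For a dipole, E_r = (2kp cosθ)/r³.
kp/r³ = (8.99×10⁹)(3.60×10⁻³⁰)/(2.90×10⁻⁹)³ = 1.327×10⁶ N/C.
E_r = 2·1.327×10⁶·cos82° = 3.694×10⁵ N/C.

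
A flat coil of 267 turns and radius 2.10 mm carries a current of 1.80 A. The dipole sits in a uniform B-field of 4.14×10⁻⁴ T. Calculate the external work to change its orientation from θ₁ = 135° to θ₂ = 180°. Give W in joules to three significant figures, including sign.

m = NIA = NIπa² = 267·(1.80)·π·(0.00210)² = 0.006658 A·m².
W_ext = ΔU = −mB cosθ₂ + mB cosθ₁ = mB(cosθ₁ − cosθ₂).
W = (0.006658)(4.14×10⁻⁴)·(cos135° − cos180°) = (2.756×10⁻⁶)·(+0.2929) = 8.073×10⁻⁷ J.

W ≈ 8.07×10⁻⁷ J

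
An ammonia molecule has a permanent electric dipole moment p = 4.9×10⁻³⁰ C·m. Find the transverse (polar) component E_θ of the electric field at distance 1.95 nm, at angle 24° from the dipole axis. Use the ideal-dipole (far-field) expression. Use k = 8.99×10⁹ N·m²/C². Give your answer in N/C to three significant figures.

E_θ ≈ 2.42×10⁶ N/C

For a dipole, E_θ = (kp sinθ)/r³.
kp/r³ = (8.99×10⁹)(4.90×10⁻³⁰)/(1.95×10⁻⁹)³ = 5.941×10⁶ N/C.
E_θ = 5.941×10⁶·sin24° = 2.416×10⁶ N/C.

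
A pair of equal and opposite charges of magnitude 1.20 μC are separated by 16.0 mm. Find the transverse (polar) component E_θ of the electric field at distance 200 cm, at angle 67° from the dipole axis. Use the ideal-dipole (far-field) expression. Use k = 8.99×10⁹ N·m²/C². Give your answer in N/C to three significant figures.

Dipole moment p = qd = (1.20×10⁻⁶ C)(0.0160 m) = 1.92×10⁻⁸ C·m.
For a dipole, E_θ = (kp sinθ)/r³.
kp/r³ = (8.99×10⁹)(1.92×10⁻⁸)/(2.00)³ = 21.58 N/C.
E_θ = 21.58·sin67° = 19.86 N/C.

E_θ ≈ 19.9 N/C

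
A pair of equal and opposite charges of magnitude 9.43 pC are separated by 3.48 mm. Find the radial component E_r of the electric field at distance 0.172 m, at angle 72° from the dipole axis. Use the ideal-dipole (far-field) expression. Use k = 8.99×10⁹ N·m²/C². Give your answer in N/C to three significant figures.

Dipole moment p = qd = (9.43×10⁻¹² C)(0.00348 m) = 3.282×10⁻¹⁴ C·m.
For a dipole, E_r = (2kp cosθ)/r³.
kp/r³ = (8.99×10⁹)(3.282×10⁻¹⁴)/(0.172)³ = 0.05798 N/C.
E_r = 2·0.05798·cos72° = 0.03584 N/C.

E_r ≈ 0.0358 N/C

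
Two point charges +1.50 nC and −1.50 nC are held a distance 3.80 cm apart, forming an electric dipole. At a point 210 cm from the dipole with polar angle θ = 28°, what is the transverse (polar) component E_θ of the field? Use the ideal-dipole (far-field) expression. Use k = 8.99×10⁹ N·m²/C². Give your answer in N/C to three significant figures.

E_θ ≈ 0.0260 N/C

Dipole moment p = qd = (1.50×10⁻⁹ C)(0.0380 m) = 5.70×10⁻¹¹ C·m.
For a dipole, E_θ = (kp sinθ)/r³.
kp/r³ = (8.99×10⁹)(5.70×10⁻¹¹)/(2.10)³ = 0.05533 N/C.
E_θ = 0.05533·sin28° = 0.02598 N/C.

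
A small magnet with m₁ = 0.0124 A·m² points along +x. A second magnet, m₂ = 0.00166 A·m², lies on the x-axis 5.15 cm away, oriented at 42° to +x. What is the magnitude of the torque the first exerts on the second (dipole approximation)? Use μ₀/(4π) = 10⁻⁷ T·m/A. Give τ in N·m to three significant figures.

Dipole B is on the axis of dipole A, so B₁ there is axial: B₁ = (μ₀/4π)·2m₁/r³ along +x.
B₁ = 2(10⁻⁷)(0.0124)/(0.0515)³ = 1.816×10⁻⁵ T.
τ = m₂ B₁ sinθ.
τ = (0.00166)(1.816×10⁻⁵)·sin42° = 2.017×10⁻⁸ N·m.

τ ≈ 2.02×10⁻⁸ N·m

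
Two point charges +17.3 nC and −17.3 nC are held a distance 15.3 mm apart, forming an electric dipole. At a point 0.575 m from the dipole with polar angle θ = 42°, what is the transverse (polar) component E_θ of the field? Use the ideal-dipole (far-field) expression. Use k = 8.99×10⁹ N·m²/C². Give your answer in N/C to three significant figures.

E_θ ≈ 8.38 N/C

Dipole moment p = qd = (1.73×10⁻⁸ C)(0.0153 m) = 2.647×10⁻¹⁰ C·m.
For a dipole, E_θ = (kp sinθ)/r³.
kp/r³ = (8.99×10⁹)(2.647×10⁻¹⁰)/(0.575)³ = 12.52 N/C.
E_θ = 12.52·sin42° = 8.376 N/C.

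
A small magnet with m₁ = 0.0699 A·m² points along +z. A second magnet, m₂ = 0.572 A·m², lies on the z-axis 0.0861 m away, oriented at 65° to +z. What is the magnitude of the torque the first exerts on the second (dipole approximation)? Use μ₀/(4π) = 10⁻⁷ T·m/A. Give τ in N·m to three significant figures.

τ ≈ 1.14×10⁻⁵ N·m

Dipole B is on the axis of dipole A, so B₁ there is axial: B₁ = (μ₀/4π)·2m₁/r³ along +z.
B₁ = 2(10⁻⁷)(0.0699)/(0.0861)³ = 2.190×10⁻⁵ T.
τ = m₂ B₁ sinθ.
τ = (0.572)(2.190×10⁻⁵)·sin65° = 1.135×10⁻⁵ N·m.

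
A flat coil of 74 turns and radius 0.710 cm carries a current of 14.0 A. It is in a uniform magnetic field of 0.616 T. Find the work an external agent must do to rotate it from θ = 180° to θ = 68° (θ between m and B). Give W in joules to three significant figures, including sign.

m = NIA = NIπa² = 74·(14.0)·π·(0.00710)² = 0.1641 A·m².
W_ext = ΔU = −mB cosθ₂ + mB cosθ₁ = mB(cosθ₁ − cosθ₂).
W = (0.1641)(0.616)·(cos180° − cos68°) = (0.1011)·(-1.3746) = -0.1390 J.

W ≈ -0.139 J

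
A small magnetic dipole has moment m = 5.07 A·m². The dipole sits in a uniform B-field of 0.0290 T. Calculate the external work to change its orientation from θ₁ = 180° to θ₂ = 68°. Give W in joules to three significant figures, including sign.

W_ext = ΔU = −mB cosθ₂ + mB cosθ₁ = mB(cosθ₁ − cosθ₂).
W = (5.07)(0.0290)·(cos180° − cos68°) = (0.1470)·(-1.3746) = -0.2021 J.

W ≈ -0.202 J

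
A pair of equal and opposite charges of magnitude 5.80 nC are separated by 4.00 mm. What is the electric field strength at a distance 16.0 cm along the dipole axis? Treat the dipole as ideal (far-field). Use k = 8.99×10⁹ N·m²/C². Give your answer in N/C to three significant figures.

E ≈ 102 N/C

Dipole moment p = qd = (5.80×10⁻⁹ C)(0.00400 m) = 2.32×10⁻¹¹ C·m.
On the dipole axis E = 2kp/r³.
E = 2·(8.99×10⁹)(2.32×10⁻¹¹) / (0.160)³ = 101.8 N/C.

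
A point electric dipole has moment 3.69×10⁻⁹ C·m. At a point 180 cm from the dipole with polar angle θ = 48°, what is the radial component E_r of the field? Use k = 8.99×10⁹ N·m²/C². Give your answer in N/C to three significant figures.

E_r ≈ 7.61 N/C

For a dipole, E_r = (2kp cosθ)/r³.
kp/r³ = (8.99×10⁹)(3.69×10⁻⁹)/(1.80)³ = 5.688 N/C.
E_r = 2·5.688·cos48° = 7.612 N/C.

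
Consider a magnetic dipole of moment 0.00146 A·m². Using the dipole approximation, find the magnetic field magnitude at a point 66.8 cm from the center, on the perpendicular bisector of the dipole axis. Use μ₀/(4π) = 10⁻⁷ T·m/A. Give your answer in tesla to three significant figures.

In the equatorial plane B = (μ₀/4π)·m/r³ (half the axial value).
B = (10⁻⁷)·(0.00146) / (0.668)³ = 4.898×10⁻¹⁰ T.

B ≈ 4.90×10⁻¹⁰ T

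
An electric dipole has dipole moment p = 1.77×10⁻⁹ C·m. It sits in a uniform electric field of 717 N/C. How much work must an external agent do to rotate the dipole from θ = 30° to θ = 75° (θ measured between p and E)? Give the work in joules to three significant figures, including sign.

W ≈ 7.71×10⁻⁷ J

W_ext = ΔU = U(θ₂) − U(θ₁) = −pE cosθ₂ − (−pE cosθ₁) = pE(cosθ₁ − cosθ₂).
W = (1.77×10⁻⁹)(717)·(cos30° − cos75°) = (1.269×10⁻⁶)·(+0.6072) = 7.706×10⁻⁷ J.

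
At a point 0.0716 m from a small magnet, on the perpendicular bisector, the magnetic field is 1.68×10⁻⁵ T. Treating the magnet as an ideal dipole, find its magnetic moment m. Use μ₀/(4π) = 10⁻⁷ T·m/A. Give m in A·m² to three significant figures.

m ≈ 0.0617 A·m²

In the equatorial plane B = (μ₀/4π)·m/r³, so m = Br³·4π/(μ₀).
m = (1.68×10⁻⁵)·(0.0716)³ / (10⁻⁷) = 0.06167 A·m².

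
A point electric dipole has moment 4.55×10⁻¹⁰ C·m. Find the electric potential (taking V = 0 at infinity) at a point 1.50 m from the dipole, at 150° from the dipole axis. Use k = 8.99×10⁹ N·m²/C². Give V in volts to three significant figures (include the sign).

The dipole potential is V = kp cosθ / r².
V = (8.99×10⁹)(4.55×10⁻¹⁰)·cos150° / (1.50)² = -1.574 V.

V ≈ -1.57 V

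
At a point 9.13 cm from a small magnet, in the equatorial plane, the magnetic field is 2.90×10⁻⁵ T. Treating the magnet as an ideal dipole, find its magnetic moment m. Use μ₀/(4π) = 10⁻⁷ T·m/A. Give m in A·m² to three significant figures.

In the equatorial plane B = (μ₀/4π)·m/r³, so m = Br³·4π/(μ₀).
m = (2.90×10⁻⁵)·(0.0913)³ / (10⁻⁷) = 0.2207 A·m².

m ≈ 0.221 A·m²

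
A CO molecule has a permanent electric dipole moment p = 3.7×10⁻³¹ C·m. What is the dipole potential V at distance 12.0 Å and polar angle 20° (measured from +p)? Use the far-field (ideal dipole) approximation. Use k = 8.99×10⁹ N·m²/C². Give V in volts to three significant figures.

V ≈ 0.00217 V

The dipole potential is V = kp cosθ / r².
V = (8.99×10⁹)(3.70×10⁻³¹)·cos20° / (1.20×10⁻⁹)² = 0.002171 V.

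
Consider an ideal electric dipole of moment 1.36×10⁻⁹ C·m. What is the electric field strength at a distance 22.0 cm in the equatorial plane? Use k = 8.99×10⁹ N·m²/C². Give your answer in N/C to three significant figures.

In the equatorial plane E = kp/r³.
E = (8.99×10⁹)(1.36×10⁻⁹) / (0.220)³ = 1148 N/C.

E ≈ 1150 N/C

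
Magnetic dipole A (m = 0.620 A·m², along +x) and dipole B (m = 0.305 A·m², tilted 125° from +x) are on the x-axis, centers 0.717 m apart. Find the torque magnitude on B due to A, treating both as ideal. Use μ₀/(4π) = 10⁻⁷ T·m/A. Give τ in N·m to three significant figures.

τ ≈ 8.40×10⁻⁸ N·m

Dipole B is on the axis of dipole A, so B₁ there is axial: B₁ = (μ₀/4π)·2m₁/r³ along +x.
B₁ = 2(10⁻⁷)(0.620)/(0.717)³ = 3.364×10⁻⁷ T.
τ = m₂ B₁ sinθ.
τ = (0.305)(3.364×10⁻⁷)·sin125° = 8.405×10⁻⁸ N·m.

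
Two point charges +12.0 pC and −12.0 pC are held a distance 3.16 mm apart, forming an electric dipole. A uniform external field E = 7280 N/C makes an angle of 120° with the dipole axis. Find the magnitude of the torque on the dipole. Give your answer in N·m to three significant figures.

Dipole moment p = qd = (1.20×10⁻¹¹ C)(0.00316 m) = 3.792×10⁻¹⁴ C·m.
Torque on an electric dipole: τ = pE sinθ.
τ = (3.792×10⁻¹⁴)(7280)·sin120° = 2.391×10⁻¹⁰ N·m.

τ ≈ 2.39×10⁻¹⁰ N·m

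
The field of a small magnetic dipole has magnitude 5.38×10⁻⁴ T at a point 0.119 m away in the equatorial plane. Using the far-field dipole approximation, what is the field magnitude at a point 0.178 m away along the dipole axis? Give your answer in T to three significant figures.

B ≈ 3.22×10⁻⁴ T

Dipole fields scale as 1/r³ in the far field.
The axial field is twice the equatorial field at the same r, so the geometry factor is 2/1.
B₂ = B₁ · (2/1) · (r₁/r₂)³ = 5.38×10⁻⁴ · 2 · (0.119/0.178)³.
(r₁/r₂)³ = (0.6685)³ = 0.2988.
B₂ ≈ 3.215×10⁻⁴ T.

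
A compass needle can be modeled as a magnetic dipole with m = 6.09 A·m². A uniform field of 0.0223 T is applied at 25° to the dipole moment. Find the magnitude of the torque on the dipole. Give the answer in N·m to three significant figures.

τ ≈ 0.0574 N·m

Torque on a magnetic dipole: τ = mB sinθ.
τ = (6.09)(0.0223)·sin25° = 0.05739 N·m.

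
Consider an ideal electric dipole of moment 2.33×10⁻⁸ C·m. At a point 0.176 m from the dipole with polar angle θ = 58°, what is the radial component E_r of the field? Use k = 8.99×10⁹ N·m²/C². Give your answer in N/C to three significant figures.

For a dipole, E_r = (2kp cosθ)/r³.
kp/r³ = (8.99×10⁹)(2.33×10⁻⁸)/(0.176)³ = 3.842×10⁴ N/C.
E_r = 2·3.842×10⁴·cos58° = 4.072×10⁴ N/C.

E_r ≈ 4.07×10⁴ N/C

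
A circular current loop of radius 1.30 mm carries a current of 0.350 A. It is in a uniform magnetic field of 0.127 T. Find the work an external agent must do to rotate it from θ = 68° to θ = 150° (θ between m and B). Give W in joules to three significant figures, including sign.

W ≈ 2.93×10⁻⁷ J

Magnetic moment m = IA = Iπa² = (0.350)·π·(0.00130)² = 1.858×10⁻⁶ A·m².
W_ext = ΔU = −mB cosθ₂ + mB cosθ₁ = mB(cosθ₁ − cosθ₂).
W = (1.858×10⁻⁶)(0.127)·(cos68° − cos150°) = (2.360×10⁻⁷)·(+1.2406) = 2.927×10⁻⁷ J.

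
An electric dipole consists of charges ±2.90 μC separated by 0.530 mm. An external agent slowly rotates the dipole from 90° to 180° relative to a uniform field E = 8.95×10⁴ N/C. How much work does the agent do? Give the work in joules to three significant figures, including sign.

Dipole moment p = qd = (2.90×10⁻⁶ C)(5.30×10⁻⁴ m) = 1.537×10⁻⁹ C·m.
W_ext = ΔU = U(θ₂) − U(θ₁) = −pE cosθ₂ − (−pE cosθ₁) = pE(cosθ₁ − cosθ₂).
W = (1.537×10⁻⁹)(8.95×10⁴)·(cos90° − cos180°) = (1.376×10⁻⁴)·(+1.0000) = 1.376×10⁻⁴ J.

W ≈ 1.38×10⁻⁴ J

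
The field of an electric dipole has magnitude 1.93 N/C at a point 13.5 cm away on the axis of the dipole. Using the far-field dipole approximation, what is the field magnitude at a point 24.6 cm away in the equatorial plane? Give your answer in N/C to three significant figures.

E ≈ 0.159 N/C

Dipole fields scale as 1/r³ in the far field.
The axial field is twice the equatorial field at the same r, so the geometry factor is 1/2.
E₂ = E₁ · (1/2) · (r₁/r₂)³ = 1.93 · 0.5 · (13.5/24.6)³.
(r₁/r₂)³ = (0.5488)³ = 0.1653.
E₂ ≈ 0.1595 N/C.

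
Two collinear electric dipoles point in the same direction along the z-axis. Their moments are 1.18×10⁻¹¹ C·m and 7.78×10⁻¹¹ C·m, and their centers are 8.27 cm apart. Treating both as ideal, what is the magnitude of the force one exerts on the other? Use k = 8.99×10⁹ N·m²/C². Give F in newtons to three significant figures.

F ≈ 1.06×10⁻⁶ N

On-axis field of dipole 1 at distance r: E = 2kp₁/r³. Force on dipole 2 is F = p₂·dE/dr (gradient along axis).
dE/dr = −6kp₁/r⁴, so |F| = 6kp₁p₂/r⁴ (attractive for aligned moments).
F = 6(8.99×10⁹)(1.18×10⁻¹¹)(7.78×10⁻¹¹)/(0.0827)⁴ = 1.059×10⁻⁶ N.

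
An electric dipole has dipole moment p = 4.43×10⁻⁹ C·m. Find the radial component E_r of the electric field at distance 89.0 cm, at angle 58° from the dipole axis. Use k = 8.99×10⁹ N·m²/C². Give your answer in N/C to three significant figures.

For a dipole, E_r = (2kp cosθ)/r³.
kp/r³ = (8.99×10⁹)(4.43×10⁻⁹)/(0.890)³ = 56.49 N/C.
E_r = 2·56.49·cos58° = 59.87 N/C.

E_r ≈ 59.9 N/C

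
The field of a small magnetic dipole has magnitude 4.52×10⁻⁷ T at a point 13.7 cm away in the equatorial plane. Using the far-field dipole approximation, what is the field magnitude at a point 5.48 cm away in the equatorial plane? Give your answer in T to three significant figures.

B ≈ 7.06×10⁻⁶ T

Dipole fields scale as 1/r³ in the far field; the geometry is the same at both points.
B₂ = B₁ · (r₁/r₂)³ = 4.52×10⁻⁷ · (13.7/5.48)³.
(r₁/r₂)³ = (2.5)³ = 15.62.
B₂ ≈ 7.062×10⁻⁶ T.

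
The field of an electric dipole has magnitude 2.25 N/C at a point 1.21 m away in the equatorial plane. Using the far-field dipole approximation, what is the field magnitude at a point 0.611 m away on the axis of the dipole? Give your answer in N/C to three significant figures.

E ≈ 34.9 N/C

Dipole fields scale as 1/r³ in the far field.
The axial field is twice the equatorial field at the same r, so the geometry factor is 2/1.
E₂ = E₁ · (2/1) · (r₁/r₂)³ = 2.25 · 2 · (1.21/0.611)³.
(r₁/r₂)³ = (1.98)³ = 7.767.
E₂ ≈ 34.95 N/C.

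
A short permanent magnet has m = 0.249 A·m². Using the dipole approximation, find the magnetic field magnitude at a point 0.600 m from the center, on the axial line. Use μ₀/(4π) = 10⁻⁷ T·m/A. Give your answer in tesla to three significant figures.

On axis B = (μ₀/4π)·2m/r³.
B = 2·(10⁻⁷)·(0.249) / (0.600)³ = 2.306×10⁻⁷ T.

B ≈ 2.31×10⁻⁷ T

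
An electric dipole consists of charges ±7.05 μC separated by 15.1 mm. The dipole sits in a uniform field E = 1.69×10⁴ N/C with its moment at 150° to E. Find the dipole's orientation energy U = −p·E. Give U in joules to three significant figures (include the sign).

U ≈ 0.00156 J

Dipole moment p = qd = (7.05×10⁻⁶ C)(0.0151 m) = 1.065×10⁻⁷ C·m.
U = −p·E = −pE cosθ.
U = −(1.065×10⁻⁷)(1.69×10⁴)·cos150° = 0.001559 J.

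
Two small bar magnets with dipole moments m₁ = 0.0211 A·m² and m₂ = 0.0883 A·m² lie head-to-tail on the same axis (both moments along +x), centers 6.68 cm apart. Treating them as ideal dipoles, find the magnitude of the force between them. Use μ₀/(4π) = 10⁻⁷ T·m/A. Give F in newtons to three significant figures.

On-axis B of dipole 1: B = (μ₀/4π)·2m₁/r³. Force on dipole 2: F = m₂·dB/dr.
dB/dr = −(μ₀/4π)·6m₁/r⁴, so |F| = (μ₀/4π)·6m₁m₂/r⁴.
F = 6(10⁻⁷)(0.0211)(0.0883)/(0.0668)⁴ = 5.614×10⁻⁵ N.

F ≈ 5.61×10⁻⁵ N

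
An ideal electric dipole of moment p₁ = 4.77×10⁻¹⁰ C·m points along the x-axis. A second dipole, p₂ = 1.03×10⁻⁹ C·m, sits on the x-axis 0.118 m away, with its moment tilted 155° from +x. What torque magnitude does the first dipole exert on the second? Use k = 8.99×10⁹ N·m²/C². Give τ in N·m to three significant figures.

τ ≈ 2.27×10⁻⁶ N·m

The second dipole sits on the axis of the first, so the field there is axial: E₁ = 2kp₁/r³ along +x.
E₁ = 2(8.99×10⁹)(4.77×10⁻¹⁰)/(0.118)³ = 5220 N/C.
Torque on the second dipole: τ = p₂ E₁ sinθ.
τ = (1.03×10⁻⁹)(5220)·sin155° = 2.272×10⁻⁶ N·m.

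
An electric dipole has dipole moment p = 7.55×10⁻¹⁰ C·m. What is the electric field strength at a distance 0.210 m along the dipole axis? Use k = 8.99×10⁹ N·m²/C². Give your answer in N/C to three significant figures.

E ≈ 1470 N/C

On the dipole axis E = 2kp/r³.
E = 2·(8.99×10⁹)(7.55×10⁻¹⁰) / (0.210)³ = 1466 N/C.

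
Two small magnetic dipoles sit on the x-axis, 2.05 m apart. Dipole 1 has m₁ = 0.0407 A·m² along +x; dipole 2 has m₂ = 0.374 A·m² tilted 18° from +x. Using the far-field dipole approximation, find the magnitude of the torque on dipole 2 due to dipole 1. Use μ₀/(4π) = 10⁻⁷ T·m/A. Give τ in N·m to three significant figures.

Dipole B is on the axis of dipole A, so B₁ there is axial: B₁ = (μ₀/4π)·2m₁/r³ along +x.
B₁ = 2(10⁻⁷)(0.0407)/(2.05)³ = 9.448×10⁻¹⁰ T.
τ = m₂ B₁ sinθ.
τ = (0.374)(9.448×10⁻¹⁰)·sin18° = 1.092×10⁻¹⁰ N·m.

τ ≈ 1.09×10⁻¹⁰ N·m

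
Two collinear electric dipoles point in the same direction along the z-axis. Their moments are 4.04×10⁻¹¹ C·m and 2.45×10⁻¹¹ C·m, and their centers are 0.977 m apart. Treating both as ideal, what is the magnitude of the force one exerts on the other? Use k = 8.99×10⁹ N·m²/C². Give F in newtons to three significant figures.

On-axis field of dipole 1 at distance r: E = 2kp₁/r³. Force on dipole 2 is F = p₂·dE/dr (gradient along axis).
dE/dr = −6kp₁/r⁴, so |F| = 6kp₁p₂/r⁴ (attractive for aligned moments).
F = 6(8.99×10⁹)(4.04×10⁻¹¹)(2.45×10⁻¹¹)/(0.977)⁴ = 5.860×10⁻¹¹ N.

F ≈ 5.86×10⁻¹¹ N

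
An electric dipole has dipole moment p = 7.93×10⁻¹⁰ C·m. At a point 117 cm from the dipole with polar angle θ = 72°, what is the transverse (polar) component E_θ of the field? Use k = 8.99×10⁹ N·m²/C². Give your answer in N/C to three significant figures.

For a dipole, E_θ = (kp sinθ)/r³.
kp/r³ = (8.99×10⁹)(7.93×10⁻¹⁰)/(1.17)³ = 4.451 N/C.
E_θ = 4.451·sin72° = 4.233 N/C.

E_θ ≈ 4.23 N/C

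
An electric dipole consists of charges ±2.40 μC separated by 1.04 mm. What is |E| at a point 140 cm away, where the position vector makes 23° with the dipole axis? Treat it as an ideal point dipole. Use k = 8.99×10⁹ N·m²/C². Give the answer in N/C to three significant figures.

E ≈ 15.4 N/C

Dipole moment p = qd = (2.40×10⁻⁶ C)(0.00104 m) = 2.496×10⁻⁹ C·m.
At angle θ the dipole field magnitude is E = (kp/r³)·√(1 + 3cos²θ).
kp/r³ = (8.99×10⁹)(2.496×10⁻⁹) / (1.40)³ = 8.177 N/C.
√(1 + 3cos²23°) = √(1 + 3·0.8473) = √3.5420 ≈ 1.8820.
E ≈ 8.177 × 1.882 = 15.39 N/C.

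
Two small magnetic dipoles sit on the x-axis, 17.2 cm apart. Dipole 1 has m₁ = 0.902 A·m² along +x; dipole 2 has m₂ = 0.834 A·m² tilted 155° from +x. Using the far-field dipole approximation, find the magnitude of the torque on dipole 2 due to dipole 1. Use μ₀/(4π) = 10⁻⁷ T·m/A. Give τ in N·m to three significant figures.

Dipole B is on the axis of dipole A, so B₁ there is axial: B₁ = (μ₀/4π)·2m₁/r³ along +x.
B₁ = 2(10⁻⁷)(0.902)/(0.172)³ = 3.545×10⁻⁵ T.
τ = m₂ B₁ sinθ.
τ = (0.834)(3.545×10⁻⁵)·sin155° = 1.250×10⁻⁵ N·m.

τ ≈ 1.25×10⁻⁵ N·m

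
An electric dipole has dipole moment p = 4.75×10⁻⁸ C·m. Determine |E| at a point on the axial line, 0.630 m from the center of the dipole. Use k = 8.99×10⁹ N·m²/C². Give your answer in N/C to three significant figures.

On the dipole axis E = 2kp/r³.
E = 2·(8.99×10⁹)(4.75×10⁻⁸) / (0.630)³ = 3416 N/C.

E ≈ 3420 N/C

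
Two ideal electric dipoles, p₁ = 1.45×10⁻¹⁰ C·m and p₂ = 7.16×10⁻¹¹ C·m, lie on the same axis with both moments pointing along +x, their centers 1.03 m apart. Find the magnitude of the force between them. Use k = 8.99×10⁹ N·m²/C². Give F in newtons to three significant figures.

F ≈ 4.98×10⁻¹⁰ N

On-axis field of dipole 1 at distance r: E = 2kp₁/r³. Force on dipole 2 is F = p₂·dE/dr (gradient along axis).
dE/dr = −6kp₁/r⁴, so |F| = 6kp₁p₂/r⁴ (attractive for aligned moments).
F = 6(8.99×10⁹)(1.45×10⁻¹⁰)(7.16×10⁻¹¹)/(1.03)⁴ = 4.976×10⁻¹⁰ N.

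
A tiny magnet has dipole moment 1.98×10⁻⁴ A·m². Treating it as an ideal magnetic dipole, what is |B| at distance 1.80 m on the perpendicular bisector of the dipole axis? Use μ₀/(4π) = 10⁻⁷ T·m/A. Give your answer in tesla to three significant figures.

B ≈ 3.40×10⁻¹² T

In the equatorial plane B = (μ₀/4π)·m/r³ (half the axial value).
B = (10⁻⁷)·(1.98×10⁻⁴) / (1.80)³ = 3.395×10⁻¹² T.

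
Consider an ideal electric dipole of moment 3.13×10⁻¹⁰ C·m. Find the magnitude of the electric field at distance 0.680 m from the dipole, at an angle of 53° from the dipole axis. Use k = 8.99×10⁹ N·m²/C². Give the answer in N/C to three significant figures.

E ≈ 12.9 N/C

At angle θ the dipole field magnitude is E = (kp/r³)·√(1 + 3cos²θ).
kp/r³ = (8.99×10⁹)(3.13×10⁻¹⁰) / (0.680)³ = 8.949 N/C.
√(1 + 3cos²53°) = √(1 + 3·0.3622) = √2.0865 ≈ 1.4445.
E ≈ 8.949 × 1.444 = 12.93 N/C.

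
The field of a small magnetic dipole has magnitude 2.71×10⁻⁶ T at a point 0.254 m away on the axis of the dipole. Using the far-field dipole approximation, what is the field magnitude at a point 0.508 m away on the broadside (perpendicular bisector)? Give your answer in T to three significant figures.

Dipole fields scale as 1/r³ in the far field.
The axial field is twice the equatorial field at the same r, so the geometry factor is 1/2.
B₂ = B₁ · (1/2) · (r₁/r₂)³ = 2.71×10⁻⁶ · 0.5 · (0.254/0.508)³.
(r₁/r₂)³ = (0.5)³ = 0.125.
B₂ ≈ 1.694×10⁻⁷ T.

B ≈ 1.69×10⁻⁷ T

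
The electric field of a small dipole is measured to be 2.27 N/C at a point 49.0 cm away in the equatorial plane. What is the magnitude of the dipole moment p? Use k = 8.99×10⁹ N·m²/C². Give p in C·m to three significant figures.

In the equatorial plane E = kp/r³, so p = Er³/(k).
p = (2.27)·(0.490)³ / (8.99×10⁹) = 2.971×10⁻¹¹ C·m.

p ≈ 2.97×10⁻¹¹ C·m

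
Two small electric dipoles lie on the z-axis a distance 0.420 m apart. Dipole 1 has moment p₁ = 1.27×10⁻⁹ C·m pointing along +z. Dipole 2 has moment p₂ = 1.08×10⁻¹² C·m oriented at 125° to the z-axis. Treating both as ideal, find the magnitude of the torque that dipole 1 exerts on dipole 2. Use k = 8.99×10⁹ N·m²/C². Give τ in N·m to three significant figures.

The second dipole sits on the axis of the first, so the field there is axial: E₁ = 2kp₁/r³ along +z.
E₁ = 2(8.99×10⁹)(1.27×10⁻⁹)/(0.420)³ = 308.2 N/C.
Torque on the second dipole: τ = p₂ E₁ sinθ.
τ = (1.08×10⁻¹²)(308.2)·sin125° = 2.727×10⁻¹⁰ N·m.

τ ≈ 2.73×10⁻¹⁰ N·m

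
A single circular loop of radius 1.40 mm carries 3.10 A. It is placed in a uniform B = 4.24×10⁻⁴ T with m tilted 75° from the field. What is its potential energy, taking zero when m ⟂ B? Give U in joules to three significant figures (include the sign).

U ≈ -2.09×10⁻⁹ J

Magnetic moment m = IA = Iπa² = (3.10)·π·(0.00140)² = 1.909×10⁻⁵ A·m².
U = −m·B = −mB cosθ.
U = −(1.909×10⁻⁵)(4.24×10⁻⁴)·cos75° = -2.095×10⁻⁹ J.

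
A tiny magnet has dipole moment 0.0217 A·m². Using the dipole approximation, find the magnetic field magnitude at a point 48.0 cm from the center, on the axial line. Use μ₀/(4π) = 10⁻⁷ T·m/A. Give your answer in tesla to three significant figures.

On axis B = (μ₀/4π)·2m/r³.
B = 2·(10⁻⁷)·(0.0217) / (0.480)³ = 3.924×10⁻⁸ T.

B ≈ 3.92×10⁻⁸ T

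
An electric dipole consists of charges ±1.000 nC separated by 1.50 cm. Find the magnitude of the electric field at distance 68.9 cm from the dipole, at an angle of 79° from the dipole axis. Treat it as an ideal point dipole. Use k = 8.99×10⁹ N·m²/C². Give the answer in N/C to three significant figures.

E ≈ 0.434 N/C

Dipole moment p = qd = (1.00×10⁻⁹ C)(0.0150 m) = 1.50×10⁻¹¹ C·m.
At angle θ the dipole field magnitude is E = (kp/r³)·√(1 + 3cos²θ).
kp/r³ = (8.99×10⁹)(1.50×10⁻¹¹) / (0.689)³ = 0.4123 N/C.
√(1 + 3cos²79°) = √(1 + 3·0.0364) = √1.1092 ≈ 1.0532.
E ≈ 0.4123 × 1.053 = 0.4342 N/C.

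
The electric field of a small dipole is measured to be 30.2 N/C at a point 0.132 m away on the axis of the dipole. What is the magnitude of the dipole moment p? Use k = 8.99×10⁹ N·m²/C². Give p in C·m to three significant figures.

On axis E = 2kp/r³, so p = Er³/(2k).
p = (30.2)·(0.132)³ / (2·8.99×10⁹) = 3.863×10⁻¹² C·m.

p ≈ 3.86×10⁻¹² C·m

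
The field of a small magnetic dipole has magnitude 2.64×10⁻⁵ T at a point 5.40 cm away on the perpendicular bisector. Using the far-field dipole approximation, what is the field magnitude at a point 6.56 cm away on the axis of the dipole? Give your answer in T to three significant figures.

B ≈ 2.95×10⁻⁵ T

Dipole fields scale as 1/r³ in the far field.
The axial field is twice the equatorial field at the same r, so the geometry factor is 2/1.
B₂ = B₁ · (2/1) · (r₁/r₂)³ = 2.64×10⁻⁵ · 2 · (5.40/6.56)³.
(r₁/r₂)³ = (0.8232)³ = 0.5578.
B₂ ≈ 2.945×10⁻⁵ T.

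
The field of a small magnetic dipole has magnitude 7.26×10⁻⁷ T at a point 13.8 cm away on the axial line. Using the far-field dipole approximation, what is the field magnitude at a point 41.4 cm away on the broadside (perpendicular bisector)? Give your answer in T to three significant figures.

B ≈ 1.34×10⁻⁸ T

Dipole fields scale as 1/r³ in the far field.
The axial field is twice the equatorial field at the same r, so the geometry factor is 1/2.
B₂ = B₁ · (1/2) · (r₁/r₂)³ = 7.26×10⁻⁷ · 0.5 · (13.8/41.4)³.
(r₁/r₂)³ = (0.3333)³ = 0.03704.
B₂ ≈ 1.344×10⁻⁸ T.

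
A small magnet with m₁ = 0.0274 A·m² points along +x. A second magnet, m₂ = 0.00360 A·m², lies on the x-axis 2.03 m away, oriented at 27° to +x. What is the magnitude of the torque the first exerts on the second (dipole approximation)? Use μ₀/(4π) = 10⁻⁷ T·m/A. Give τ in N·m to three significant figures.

Dipole B is on the axis of dipole A, so B₁ there is axial: B₁ = (μ₀/4π)·2m₁/r³ along +x.
B₁ = 2(10⁻⁷)(0.0274)/(2.03)³ = 6.551×10⁻¹⁰ T.
τ = m₂ B₁ sinθ.
τ = (0.00360)(6.551×10⁻¹⁰)·sin27° = 1.071×10⁻¹² N·m.

τ ≈ 1.07×10⁻¹² N·m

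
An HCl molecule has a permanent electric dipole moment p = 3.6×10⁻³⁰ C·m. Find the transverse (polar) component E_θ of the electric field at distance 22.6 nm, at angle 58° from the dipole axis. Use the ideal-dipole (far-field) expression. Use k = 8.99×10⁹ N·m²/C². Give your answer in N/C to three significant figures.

E_θ ≈ 2380 N/C

For a dipole, E_θ = (kp sinθ)/r³.
kp/r³ = (8.99×10⁹)(3.60×10⁻³⁰)/(2.26×10⁻⁸)³ = 2804 N/C.
E_θ = 2804·sin58° = 2378 N/C.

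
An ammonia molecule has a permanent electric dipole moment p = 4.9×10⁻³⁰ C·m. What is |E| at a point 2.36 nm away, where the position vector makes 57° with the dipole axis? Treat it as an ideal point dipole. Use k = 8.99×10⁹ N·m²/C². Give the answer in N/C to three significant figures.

E ≈ 4.61×10⁶ N/C

At angle θ the dipole field magnitude is E = (kp/r³)·√(1 + 3cos²θ).
kp/r³ = (8.99×10⁹)(4.90×10⁻³⁰) / (2.36×10⁻⁹)³ = 3.351×10⁶ N/C.
√(1 + 3cos²57°) = √(1 + 3·0.2966) = √1.8899 ≈ 1.3747.
E ≈ 3.351×10⁶ × 1.375 = 4.607×10⁶ N/C.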